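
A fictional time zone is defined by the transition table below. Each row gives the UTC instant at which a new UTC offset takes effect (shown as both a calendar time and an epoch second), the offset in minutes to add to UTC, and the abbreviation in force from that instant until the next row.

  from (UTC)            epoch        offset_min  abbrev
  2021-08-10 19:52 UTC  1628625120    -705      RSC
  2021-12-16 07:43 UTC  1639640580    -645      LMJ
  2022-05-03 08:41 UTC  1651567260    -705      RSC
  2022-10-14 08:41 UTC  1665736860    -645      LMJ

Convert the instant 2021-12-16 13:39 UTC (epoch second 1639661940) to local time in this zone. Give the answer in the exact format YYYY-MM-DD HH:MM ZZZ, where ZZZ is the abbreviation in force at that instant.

Query: 2021-12-16 13:39 UTC
Rule 2/4 (LMJ, -10:45): 2021-12-16 07:43 UTC ≤ query < 2022-05-03 08:41 UTC
13·60 + 39 - 645 = 174 min
174 = 0·1440 + 174; 174 = 2·60 + 54 → 02:54, same day
→ 2021-12-16 02:54 LMJ

2021-12-16 02:54 LMJ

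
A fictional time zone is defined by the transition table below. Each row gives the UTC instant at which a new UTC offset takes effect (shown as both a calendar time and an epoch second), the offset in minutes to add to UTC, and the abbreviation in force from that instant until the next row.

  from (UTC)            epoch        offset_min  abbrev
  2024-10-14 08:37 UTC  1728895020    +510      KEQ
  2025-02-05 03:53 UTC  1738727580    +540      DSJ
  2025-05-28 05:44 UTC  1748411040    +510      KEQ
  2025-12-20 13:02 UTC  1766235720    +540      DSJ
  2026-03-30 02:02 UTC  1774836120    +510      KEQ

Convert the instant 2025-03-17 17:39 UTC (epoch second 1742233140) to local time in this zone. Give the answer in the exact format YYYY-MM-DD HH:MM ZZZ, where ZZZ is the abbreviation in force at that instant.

Query: 2025-03-17 17:39 UTC
Rule 2/5 (DSJ, +09:00): 2025-02-05 03:53 UTC ≤ query < 2025-05-28 05:44 UTC
17·60 + 39 + 540 = 1599 min
1599 = 1·1440 + 159; 159 = 2·60 + 39 → 02:39, 2025-03-17 + 1 day = 2025-03-18
→ 2025-03-18 02:39 DSJ

2025-03-18 02:39 DSJ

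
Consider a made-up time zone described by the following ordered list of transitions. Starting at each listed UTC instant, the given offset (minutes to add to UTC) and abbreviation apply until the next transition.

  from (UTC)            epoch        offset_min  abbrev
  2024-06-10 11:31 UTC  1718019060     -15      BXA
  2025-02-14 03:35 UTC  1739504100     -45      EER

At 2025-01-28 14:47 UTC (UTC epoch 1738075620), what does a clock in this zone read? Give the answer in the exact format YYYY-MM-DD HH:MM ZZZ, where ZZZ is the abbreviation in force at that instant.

Query: 2025-01-28 14:47 UTC
Rule 1/2 (BXA, -00:15): 2024-06-10 11:31 UTC ≤ query < 2025-02-14 03:35 UTC
14·60 + 47 - 15 = 872 min
872 = 0·1440 + 872; 872 = 14·60 + 32 → 14:32, same day
→ 2025-01-28 14:32 BXA

2025-01-28 14:32 BXA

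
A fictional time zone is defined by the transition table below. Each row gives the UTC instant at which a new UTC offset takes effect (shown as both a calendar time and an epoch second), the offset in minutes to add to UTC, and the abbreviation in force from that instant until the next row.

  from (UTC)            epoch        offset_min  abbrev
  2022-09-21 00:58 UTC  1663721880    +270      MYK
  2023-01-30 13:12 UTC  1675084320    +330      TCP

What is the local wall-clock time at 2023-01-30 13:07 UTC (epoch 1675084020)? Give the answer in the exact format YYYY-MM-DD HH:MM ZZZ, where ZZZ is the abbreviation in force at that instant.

Query: 2023-01-30 13:07 UTC
Rule 1/2 (MYK, +04:30): 2022-09-21 00:58 UTC ≤ query < 2023-01-30 13:12 UTC
13·60 + 7 + 270 = 1057 min
1057 = 0·1440 + 1057; 1057 = 17·60 + 37 → 17:37, same day
→ 2023-01-30 17:37 MYK

2023-01-30 17:37 MYK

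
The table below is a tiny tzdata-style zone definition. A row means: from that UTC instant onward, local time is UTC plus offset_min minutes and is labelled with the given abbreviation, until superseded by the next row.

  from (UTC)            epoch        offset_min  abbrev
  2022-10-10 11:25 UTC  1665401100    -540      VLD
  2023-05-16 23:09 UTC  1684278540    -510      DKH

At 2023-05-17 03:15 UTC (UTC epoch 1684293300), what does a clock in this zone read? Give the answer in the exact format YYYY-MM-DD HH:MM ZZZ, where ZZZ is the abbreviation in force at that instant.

Query: 2023-05-17 03:15 UTC
Rule 2/2 (DKH, -08:30): 2023-05-16 23:09 UTC ≤ query < +∞
3·60 + 15 - 510 = -315 min
-315 = -1·1440 + 1125; 1125 = 18·60 + 45 → 18:45, 2023-05-17 - 1 day = 2023-05-16
→ 2023-05-16 18:45 DKH

2023-05-16 18:45 DKH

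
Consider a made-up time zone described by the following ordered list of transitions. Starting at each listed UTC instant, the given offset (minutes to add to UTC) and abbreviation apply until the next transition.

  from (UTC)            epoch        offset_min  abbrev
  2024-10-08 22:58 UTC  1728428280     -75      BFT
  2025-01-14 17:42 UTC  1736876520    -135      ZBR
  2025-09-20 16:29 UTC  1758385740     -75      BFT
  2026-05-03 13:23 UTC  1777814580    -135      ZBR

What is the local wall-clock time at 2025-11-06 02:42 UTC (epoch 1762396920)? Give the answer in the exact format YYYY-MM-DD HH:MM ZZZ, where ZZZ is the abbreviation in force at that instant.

2025-11-06 01:27 BFT

Query: 2025-11-06 02:42 UTC
Rule 3/4 (BFT, -01:15): 2025-09-20 16:29 UTC ≤ query < 2026-05-03 13:23 UTC
2·60 + 42 - 75 = 87 min
87 = 0·1440 + 87; 87 = 1·60 + 27 → 01:27, same day
→ 2025-11-06 01:27 BFT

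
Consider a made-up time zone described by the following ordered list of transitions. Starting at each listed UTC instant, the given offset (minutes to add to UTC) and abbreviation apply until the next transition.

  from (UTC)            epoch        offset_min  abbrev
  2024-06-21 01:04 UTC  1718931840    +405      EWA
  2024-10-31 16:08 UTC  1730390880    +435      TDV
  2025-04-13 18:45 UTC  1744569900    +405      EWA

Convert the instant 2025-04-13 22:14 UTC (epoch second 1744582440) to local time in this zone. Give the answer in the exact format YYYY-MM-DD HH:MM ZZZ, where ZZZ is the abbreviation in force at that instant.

2025-04-14 04:59 EWA

Query: 2025-04-13 22:14 UTC
Rule 3/3 (EWA, +06:45): 2025-04-13 18:45 UTC ≤ query < +∞
22·60 + 14 + 405 = 1739 min
1739 = 1·1440 + 299; 299 = 4·60 + 59 → 04:59, 2025-04-13 + 1 day = 2025-04-14
→ 2025-04-14 04:59 EWA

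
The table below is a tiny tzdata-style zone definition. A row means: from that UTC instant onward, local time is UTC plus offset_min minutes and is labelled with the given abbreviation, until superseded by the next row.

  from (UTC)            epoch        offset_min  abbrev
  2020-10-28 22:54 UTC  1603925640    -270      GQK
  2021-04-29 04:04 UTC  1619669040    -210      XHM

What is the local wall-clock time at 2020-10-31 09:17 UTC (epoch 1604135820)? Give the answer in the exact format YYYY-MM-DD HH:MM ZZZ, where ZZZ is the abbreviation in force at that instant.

Query: 2020-10-31 09:17 UTC
Rule 1/2 (GQK, -04:30): 2020-10-28 22:54 UTC ≤ query < 2021-04-29 04:04 UTC
9·60 + 17 - 270 = 287 min
287 = 0·1440 + 287; 287 = 4·60 + 47 → 04:47, same day
→ 2020-10-31 04:47 GQK

2020-10-31 04:47 GQK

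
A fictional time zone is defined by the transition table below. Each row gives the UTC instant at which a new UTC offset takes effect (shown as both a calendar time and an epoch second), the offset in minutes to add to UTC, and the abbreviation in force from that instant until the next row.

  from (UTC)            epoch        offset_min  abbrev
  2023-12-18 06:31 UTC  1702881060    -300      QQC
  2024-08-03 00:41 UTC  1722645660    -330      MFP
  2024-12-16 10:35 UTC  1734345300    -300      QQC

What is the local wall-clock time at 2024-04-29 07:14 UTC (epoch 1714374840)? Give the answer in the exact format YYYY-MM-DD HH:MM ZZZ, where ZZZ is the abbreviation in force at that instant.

2024-04-29 02:14 QQC

Query: 2024-04-29 07:14 UTC
Rule 1/3 (QQC, -05:00): 2023-12-18 06:31 UTC ≤ query < 2024-08-03 00:41 UTC
7·60 + 14 - 300 = 134 min
134 = 0·1440 + 134; 134 = 2·60 + 14 → 02:14, same day
→ 2024-04-29 02:14 QQC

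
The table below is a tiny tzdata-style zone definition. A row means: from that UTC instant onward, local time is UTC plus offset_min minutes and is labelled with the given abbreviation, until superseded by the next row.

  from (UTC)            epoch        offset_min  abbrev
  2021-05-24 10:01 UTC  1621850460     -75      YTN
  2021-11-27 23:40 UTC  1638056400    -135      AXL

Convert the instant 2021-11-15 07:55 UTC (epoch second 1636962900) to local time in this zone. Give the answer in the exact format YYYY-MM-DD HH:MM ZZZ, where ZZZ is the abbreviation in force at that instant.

Query: 2021-11-15 07:55 UTC
Rule 1/2 (YTN, -01:15): 2021-05-24 10:01 UTC ≤ query < 2021-11-27 23:40 UTC
7·60 + 55 - 75 = 400 min
400 = 0·1440 + 400; 400 = 6·60 + 40 → 06:40, same day
→ 2021-11-15 06:40 YTN

2021-11-15 06:40 YTN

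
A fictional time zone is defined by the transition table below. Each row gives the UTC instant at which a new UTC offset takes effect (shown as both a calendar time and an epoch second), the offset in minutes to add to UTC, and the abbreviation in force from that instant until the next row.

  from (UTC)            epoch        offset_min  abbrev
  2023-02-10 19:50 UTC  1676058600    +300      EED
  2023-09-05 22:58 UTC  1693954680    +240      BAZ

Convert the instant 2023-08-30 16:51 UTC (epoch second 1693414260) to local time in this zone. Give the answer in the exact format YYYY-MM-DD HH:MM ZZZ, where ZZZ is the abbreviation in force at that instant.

2023-08-30 21:51 EED

Query: 2023-08-30 16:51 UTC
Rule 1/2 (EED, +05:00): 2023-02-10 19:50 UTC ≤ query < 2023-09-05 22:58 UTC
16·60 + 51 + 300 = 1311 min
1311 = 0·1440 + 1311; 1311 = 21·60 + 51 → 21:51, same day
→ 2023-08-30 21:51 EED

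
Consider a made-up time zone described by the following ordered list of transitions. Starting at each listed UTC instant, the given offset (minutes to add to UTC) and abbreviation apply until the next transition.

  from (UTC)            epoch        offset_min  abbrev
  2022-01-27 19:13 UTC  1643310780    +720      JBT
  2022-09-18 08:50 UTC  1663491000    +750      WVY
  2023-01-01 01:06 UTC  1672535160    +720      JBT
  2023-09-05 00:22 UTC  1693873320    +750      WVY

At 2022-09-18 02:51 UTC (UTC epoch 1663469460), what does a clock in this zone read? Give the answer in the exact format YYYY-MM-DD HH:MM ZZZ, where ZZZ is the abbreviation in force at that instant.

Query: 2022-09-18 02:51 UTC
Rule 1/4 (JBT, +12:00): 2022-01-27 19:13 UTC ≤ query < 2022-09-18 08:50 UTC
2·60 + 51 + 720 = 891 min
891 = 0·1440 + 891; 891 = 14·60 + 51 → 14:51, same day
→ 2022-09-18 14:51 JBT

2022-09-18 14:51 JBT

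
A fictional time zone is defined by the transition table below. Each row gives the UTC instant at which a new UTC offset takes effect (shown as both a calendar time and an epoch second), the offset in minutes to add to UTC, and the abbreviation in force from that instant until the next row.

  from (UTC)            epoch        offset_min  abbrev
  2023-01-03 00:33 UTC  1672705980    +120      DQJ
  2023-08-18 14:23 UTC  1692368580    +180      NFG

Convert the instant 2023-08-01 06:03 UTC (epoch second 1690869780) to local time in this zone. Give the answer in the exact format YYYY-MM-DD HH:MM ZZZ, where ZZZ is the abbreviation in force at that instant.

Query: 2023-08-01 06:03 UTC
Rule 1/2 (DQJ, +02:00): 2023-01-03 00:33 UTC ≤ query < 2023-08-18 14:23 UTC
6·60 + 3 + 120 = 483 min
483 = 0·1440 + 483; 483 = 8·60 + 3 → 08:03, same day
→ 2023-08-01 08:03 DQJ

2023-08-01 08:03 DQJ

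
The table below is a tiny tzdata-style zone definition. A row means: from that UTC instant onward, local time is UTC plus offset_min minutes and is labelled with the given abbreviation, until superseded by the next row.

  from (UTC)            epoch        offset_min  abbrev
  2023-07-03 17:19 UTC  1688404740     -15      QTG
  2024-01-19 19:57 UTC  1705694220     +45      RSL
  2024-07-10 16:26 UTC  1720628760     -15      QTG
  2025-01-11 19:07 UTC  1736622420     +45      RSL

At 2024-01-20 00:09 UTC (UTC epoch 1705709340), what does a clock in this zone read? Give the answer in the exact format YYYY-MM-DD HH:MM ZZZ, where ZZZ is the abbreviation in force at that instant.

2024-01-20 00:54 RSL

Query: 2024-01-20 00:09 UTC
Rule 2/4 (RSL, +00:45): 2024-01-19 19:57 UTC ≤ query < 2024-07-10 16:26 UTC
0·60 + 9 + 45 = 54 min
54 = 0·1440 + 54; 54 = 0·60 + 54 → 00:54, same day
→ 2024-01-20 00:54 RSL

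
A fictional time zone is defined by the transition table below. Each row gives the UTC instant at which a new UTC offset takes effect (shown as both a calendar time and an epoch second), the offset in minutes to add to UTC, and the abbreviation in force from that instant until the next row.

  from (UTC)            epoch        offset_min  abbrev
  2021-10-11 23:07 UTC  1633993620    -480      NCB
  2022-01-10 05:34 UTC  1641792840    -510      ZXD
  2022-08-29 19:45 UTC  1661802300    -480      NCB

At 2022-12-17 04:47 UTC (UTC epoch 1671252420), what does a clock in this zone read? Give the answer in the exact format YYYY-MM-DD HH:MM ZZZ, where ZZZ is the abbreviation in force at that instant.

Query: 2022-12-17 04:47 UTC
Rule 3/3 (NCB, -08:00): 2022-08-29 19:45 UTC ≤ query < +∞
4·60 + 47 - 480 = -193 min
-193 = -1·1440 + 1247; 1247 = 20·60 + 47 → 20:47, 2022-12-17 - 1 day = 2022-12-16
→ 2022-12-16 20:47 NCB

2022-12-16 20:47 NCB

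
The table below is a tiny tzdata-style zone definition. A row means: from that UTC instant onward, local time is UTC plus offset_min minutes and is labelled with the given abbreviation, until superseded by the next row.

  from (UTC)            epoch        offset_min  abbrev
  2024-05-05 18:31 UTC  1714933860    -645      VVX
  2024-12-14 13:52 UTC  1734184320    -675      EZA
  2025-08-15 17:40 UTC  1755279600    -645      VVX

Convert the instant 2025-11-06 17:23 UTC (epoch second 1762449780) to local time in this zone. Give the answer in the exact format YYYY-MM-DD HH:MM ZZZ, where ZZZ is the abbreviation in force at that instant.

2025-11-06 06:38 VVX

Query: 2025-11-06 17:23 UTC
Rule 3/3 (VVX, -10:45): 2025-08-15 17:40 UTC ≤ query < +∞
17·60 + 23 - 645 = 398 min
398 = 0·1440 + 398; 398 = 6·60 + 38 → 06:38, same day
→ 2025-11-06 06:38 VVX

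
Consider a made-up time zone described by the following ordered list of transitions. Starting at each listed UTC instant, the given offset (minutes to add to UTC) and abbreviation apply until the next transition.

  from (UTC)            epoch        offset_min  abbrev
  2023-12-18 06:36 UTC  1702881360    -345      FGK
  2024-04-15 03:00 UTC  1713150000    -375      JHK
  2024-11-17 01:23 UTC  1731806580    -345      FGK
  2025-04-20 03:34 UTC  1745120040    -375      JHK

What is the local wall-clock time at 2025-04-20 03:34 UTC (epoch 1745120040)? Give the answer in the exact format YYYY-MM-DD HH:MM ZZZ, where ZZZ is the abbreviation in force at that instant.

Query: 2025-04-20 03:34 UTC
Rule 4/4 (JHK, -06:15): 2025-04-20 03:34 UTC ≤ query < +∞
3·60 + 34 - 375 = -161 min
-161 = -1·1440 + 1279; 1279 = 21·60 + 19 → 21:19, 2025-04-20 - 1 day = 2025-04-19
→ 2025-04-19 21:19 JHK

2025-04-19 21:19 JHK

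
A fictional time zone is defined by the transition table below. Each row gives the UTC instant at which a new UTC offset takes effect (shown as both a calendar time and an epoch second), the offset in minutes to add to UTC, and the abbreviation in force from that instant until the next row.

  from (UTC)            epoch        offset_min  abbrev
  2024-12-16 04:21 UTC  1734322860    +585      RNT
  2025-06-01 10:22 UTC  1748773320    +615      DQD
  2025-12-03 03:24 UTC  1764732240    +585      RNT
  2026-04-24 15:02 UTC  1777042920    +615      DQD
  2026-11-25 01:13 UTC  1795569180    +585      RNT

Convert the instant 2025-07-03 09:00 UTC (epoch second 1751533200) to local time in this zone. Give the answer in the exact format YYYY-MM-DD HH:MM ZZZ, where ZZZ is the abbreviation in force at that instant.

Query: 2025-07-03 09:00 UTC
Rule 2/5 (DQD, +10:15): 2025-06-01 10:22 UTC ≤ query < 2025-12-03 03:24 UTC
9·60 + 0 + 615 = 1155 min
1155 = 0·1440 + 1155; 1155 = 19·60 + 15 → 19:15, same day
→ 2025-07-03 19:15 DQD

2025-07-03 19:15 DQD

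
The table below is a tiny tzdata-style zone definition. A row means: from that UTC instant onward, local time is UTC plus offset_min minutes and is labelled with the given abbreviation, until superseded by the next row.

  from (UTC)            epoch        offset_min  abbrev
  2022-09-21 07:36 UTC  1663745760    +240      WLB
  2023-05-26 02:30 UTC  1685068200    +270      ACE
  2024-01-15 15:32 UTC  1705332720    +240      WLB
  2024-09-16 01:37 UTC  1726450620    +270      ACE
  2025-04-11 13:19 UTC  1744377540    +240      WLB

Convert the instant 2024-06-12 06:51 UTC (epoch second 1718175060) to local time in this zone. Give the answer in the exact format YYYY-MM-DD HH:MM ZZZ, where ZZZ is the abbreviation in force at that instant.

2024-06-12 10:51 WLB

Query: 2024-06-12 06:51 UTC
Rule 3/5 (WLB, +04:00): 2024-01-15 15:32 UTC ≤ query < 2024-09-16 01:37 UTC
6·60 + 51 + 240 = 651 min
651 = 0·1440 + 651; 651 = 10·60 + 51 → 10:51, same day
→ 2024-06-12 10:51 WLB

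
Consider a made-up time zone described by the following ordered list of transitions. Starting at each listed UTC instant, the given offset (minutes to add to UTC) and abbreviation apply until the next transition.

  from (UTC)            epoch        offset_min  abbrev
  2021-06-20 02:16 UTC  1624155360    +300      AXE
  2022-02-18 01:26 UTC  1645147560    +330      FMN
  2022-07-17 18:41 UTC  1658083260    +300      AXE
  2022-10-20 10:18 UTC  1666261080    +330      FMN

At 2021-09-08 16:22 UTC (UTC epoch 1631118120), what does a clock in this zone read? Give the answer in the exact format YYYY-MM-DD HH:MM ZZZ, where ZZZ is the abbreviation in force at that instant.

Query: 2021-09-08 16:22 UTC
Rule 1/4 (AXE, +05:00): 2021-06-20 02:16 UTC ≤ query < 2022-02-18 01:26 UTC
16·60 + 22 + 300 = 1282 min
1282 = 0·1440 + 1282; 1282 = 21·60 + 22 → 21:22, same day
→ 2021-09-08 21:22 AXE

2021-09-08 21:22 AXE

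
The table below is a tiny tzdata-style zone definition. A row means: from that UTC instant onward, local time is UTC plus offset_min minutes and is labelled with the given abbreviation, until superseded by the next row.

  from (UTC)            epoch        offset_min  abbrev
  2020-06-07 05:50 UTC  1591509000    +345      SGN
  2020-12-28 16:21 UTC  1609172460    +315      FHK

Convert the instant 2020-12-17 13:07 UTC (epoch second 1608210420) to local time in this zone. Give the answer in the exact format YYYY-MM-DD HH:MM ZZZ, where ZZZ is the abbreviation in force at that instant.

2020-12-17 18:52 SGN

Query: 2020-12-17 13:07 UTC
Rule 1/2 (SGN, +05:45): 2020-06-07 05:50 UTC ≤ query < 2020-12-28 16:21 UTC
13·60 + 7 + 345 = 1132 min
1132 = 0·1440 + 1132; 1132 = 18·60 + 52 → 18:52, same day
→ 2020-12-17 18:52 SGN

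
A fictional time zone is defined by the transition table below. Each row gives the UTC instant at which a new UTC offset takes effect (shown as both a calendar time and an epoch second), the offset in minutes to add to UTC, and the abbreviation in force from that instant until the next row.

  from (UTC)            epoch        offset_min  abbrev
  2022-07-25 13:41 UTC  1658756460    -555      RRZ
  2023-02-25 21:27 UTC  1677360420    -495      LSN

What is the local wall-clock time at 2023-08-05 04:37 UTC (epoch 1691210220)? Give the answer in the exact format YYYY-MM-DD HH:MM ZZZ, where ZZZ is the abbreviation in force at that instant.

Query: 2023-08-05 04:37 UTC
Rule 2/2 (LSN, -08:15): 2023-02-25 21:27 UTC ≤ query < +∞
4·60 + 37 - 495 = -218 min
-218 = -1·1440 + 1222; 1222 = 20·60 + 22 → 20:22, 2023-08-05 - 1 day = 2023-08-04
→ 2023-08-04 20:22 LSN

2023-08-04 20:22 LSN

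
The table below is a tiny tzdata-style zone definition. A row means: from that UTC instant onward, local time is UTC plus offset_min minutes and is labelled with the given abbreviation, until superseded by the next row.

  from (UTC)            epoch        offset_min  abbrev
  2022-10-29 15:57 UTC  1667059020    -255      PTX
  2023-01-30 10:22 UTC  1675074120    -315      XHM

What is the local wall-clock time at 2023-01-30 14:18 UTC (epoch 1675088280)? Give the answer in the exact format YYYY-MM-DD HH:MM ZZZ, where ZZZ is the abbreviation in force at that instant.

2023-01-30 09:03 XHM

Query: 2023-01-30 14:18 UTC
Rule 2/2 (XHM, -05:15): 2023-01-30 10:22 UTC ≤ query < +∞
14·60 + 18 - 315 = 543 min
543 = 0·1440 + 543; 543 = 9·60 + 3 → 09:03, same day
→ 2023-01-30 09:03 XHM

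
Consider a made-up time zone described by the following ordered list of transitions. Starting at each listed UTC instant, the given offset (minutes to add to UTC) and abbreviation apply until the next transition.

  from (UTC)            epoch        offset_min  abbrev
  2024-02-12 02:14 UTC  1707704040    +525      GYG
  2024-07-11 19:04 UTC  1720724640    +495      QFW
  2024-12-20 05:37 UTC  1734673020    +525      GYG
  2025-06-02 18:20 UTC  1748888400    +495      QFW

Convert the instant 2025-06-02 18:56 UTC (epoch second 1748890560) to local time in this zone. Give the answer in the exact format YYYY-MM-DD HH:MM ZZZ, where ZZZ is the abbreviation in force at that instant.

Query: 2025-06-02 18:56 UTC
Rule 4/4 (QFW, +08:15): 2025-06-02 18:20 UTC ≤ query < +∞
18·60 + 56 + 495 = 1631 min
1631 = 1·1440 + 191; 191 = 3·60 + 11 → 03:11, 2025-06-02 + 1 day = 2025-06-03
→ 2025-06-03 03:11 QFW

2025-06-03 03:11 QFW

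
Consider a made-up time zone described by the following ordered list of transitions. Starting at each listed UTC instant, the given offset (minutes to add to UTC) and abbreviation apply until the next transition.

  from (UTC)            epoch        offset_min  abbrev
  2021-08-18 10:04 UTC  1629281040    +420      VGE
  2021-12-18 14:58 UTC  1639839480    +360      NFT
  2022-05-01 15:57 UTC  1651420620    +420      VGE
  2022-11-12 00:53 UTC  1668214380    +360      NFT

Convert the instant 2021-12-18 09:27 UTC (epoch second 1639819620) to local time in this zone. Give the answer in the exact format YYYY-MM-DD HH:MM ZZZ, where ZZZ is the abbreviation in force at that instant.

2021-12-18 16:27 VGE

Query: 2021-12-18 09:27 UTC
Rule 1/4 (VGE, +07:00): 2021-08-18 10:04 UTC ≤ query < 2021-12-18 14:58 UTC
9·60 + 27 + 420 = 987 min
987 = 0·1440 + 987; 987 = 16·60 + 27 → 16:27, same day
→ 2021-12-18 16:27 VGE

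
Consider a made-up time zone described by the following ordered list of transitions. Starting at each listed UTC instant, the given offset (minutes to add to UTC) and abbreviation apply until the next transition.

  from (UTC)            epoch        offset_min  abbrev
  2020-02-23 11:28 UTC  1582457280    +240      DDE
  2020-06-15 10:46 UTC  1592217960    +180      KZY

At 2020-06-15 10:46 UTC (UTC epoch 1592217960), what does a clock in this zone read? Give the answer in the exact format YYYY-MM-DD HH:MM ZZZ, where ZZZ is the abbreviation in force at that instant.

Query: 2020-06-15 10:46 UTC
Rule 2/2 (KZY, +03:00): 2020-06-15 10:46 UTC ≤ query < +∞
10·60 + 46 + 180 = 826 min
826 = 0·1440 + 826; 826 = 13·60 + 46 → 13:46, same day
→ 2020-06-15 13:46 KZY

2020-06-15 13:46 KZY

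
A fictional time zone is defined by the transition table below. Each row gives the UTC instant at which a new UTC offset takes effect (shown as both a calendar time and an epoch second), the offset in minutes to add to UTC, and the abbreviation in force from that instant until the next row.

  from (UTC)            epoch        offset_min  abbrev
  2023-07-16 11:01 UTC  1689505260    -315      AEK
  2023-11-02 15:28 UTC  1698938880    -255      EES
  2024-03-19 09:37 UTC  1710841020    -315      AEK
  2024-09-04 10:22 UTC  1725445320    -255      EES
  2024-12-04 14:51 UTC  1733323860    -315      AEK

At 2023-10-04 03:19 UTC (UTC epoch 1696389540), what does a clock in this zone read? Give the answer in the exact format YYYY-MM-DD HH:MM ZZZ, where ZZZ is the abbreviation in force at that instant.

Query: 2023-10-04 03:19 UTC
Rule 1/5 (AEK, -05:15): 2023-07-16 11:01 UTC ≤ query < 2023-11-02 15:28 UTC
3·60 + 19 - 315 = -116 min
-116 = -1·1440 + 1324; 1324 = 22·60 + 4 → 22:04, 2023-10-04 - 1 day = 2023-10-03
→ 2023-10-03 22:04 AEK

2023-10-03 22:04 AEK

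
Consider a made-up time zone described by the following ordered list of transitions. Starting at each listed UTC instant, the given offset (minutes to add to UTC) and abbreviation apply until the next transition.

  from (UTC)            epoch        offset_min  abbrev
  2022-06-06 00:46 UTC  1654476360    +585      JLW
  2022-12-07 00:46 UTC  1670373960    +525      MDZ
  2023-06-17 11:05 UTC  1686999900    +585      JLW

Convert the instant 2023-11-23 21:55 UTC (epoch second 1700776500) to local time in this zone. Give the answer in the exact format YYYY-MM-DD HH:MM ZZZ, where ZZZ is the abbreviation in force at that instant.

2023-11-24 07:40 JLW

Query: 2023-11-23 21:55 UTC
Rule 3/3 (JLW, +09:45): 2023-06-17 11:05 UTC ≤ query < +∞
21·60 + 55 + 585 = 1900 min
1900 = 1·1440 + 460; 460 = 7·60 + 40 → 07:40, 2023-11-23 + 1 day = 2023-11-24
→ 2023-11-24 07:40 JLW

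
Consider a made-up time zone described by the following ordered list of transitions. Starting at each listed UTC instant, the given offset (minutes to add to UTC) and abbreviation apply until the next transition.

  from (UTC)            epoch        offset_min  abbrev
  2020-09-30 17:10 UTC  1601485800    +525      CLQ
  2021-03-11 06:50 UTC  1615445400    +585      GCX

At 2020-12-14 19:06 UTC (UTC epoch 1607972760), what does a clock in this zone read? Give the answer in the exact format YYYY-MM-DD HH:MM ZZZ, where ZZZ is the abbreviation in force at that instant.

Query: 2020-12-14 19:06 UTC
Rule 1/2 (CLQ, +08:45): 2020-09-30 17:10 UTC ≤ query < 2021-03-11 06:50 UTC
19·60 + 6 + 525 = 1671 min
1671 = 1·1440 + 231; 231 = 3·60 + 51 → 03:51, 2020-12-14 + 1 day = 2020-12-15
→ 2020-12-15 03:51 CLQ

2020-12-15 03:51 CLQ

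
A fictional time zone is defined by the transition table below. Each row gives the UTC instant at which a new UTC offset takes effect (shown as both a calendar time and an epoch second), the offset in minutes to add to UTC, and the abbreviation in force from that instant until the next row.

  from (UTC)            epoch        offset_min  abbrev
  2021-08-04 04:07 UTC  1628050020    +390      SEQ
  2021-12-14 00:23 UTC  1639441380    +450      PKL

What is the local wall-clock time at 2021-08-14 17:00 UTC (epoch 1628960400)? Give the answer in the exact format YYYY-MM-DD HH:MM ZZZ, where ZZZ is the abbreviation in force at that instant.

Query: 2021-08-14 17:00 UTC
Rule 1/2 (SEQ, +06:30): 2021-08-04 04:07 UTC ≤ query < 2021-12-14 00:23 UTC
17·60 + 0 + 390 = 1410 min
1410 = 0·1440 + 1410; 1410 = 23·60 + 30 → 23:30, same day
→ 2021-08-14 23:30 SEQ

2021-08-14 23:30 SEQ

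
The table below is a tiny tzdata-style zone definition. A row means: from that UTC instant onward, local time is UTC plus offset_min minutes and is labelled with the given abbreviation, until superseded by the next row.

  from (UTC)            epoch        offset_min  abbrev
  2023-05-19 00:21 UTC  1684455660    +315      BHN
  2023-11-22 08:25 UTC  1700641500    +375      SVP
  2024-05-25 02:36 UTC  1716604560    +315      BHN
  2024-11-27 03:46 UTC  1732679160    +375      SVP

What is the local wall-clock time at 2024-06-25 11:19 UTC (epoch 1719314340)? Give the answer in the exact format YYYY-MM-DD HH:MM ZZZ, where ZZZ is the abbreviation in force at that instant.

Query: 2024-06-25 11:19 UTC
Rule 3/4 (BHN, +05:15): 2024-05-25 02:36 UTC ≤ query < 2024-11-27 03:46 UTC
11·60 + 19 + 315 = 994 min
994 = 0·1440 + 994; 994 = 16·60 + 34 → 16:34, same day
→ 2024-06-25 16:34 BHN

2024-06-25 16:34 BHN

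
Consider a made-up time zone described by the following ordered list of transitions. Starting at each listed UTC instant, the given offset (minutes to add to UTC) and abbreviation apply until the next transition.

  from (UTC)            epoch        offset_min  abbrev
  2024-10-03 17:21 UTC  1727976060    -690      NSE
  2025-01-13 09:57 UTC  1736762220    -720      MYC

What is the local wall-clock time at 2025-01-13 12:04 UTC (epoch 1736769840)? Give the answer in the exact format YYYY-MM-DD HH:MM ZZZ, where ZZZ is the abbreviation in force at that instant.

2025-01-13 00:04 MYC

Query: 2025-01-13 12:04 UTC
Rule 2/2 (MYC, -12:00): 2025-01-13 09:57 UTC ≤ query < +∞
12·60 + 4 - 720 = 4 min
4 = 0·1440 + 4; 4 = 0·60 + 4 → 00:04, same day
→ 2025-01-13 00:04 MYC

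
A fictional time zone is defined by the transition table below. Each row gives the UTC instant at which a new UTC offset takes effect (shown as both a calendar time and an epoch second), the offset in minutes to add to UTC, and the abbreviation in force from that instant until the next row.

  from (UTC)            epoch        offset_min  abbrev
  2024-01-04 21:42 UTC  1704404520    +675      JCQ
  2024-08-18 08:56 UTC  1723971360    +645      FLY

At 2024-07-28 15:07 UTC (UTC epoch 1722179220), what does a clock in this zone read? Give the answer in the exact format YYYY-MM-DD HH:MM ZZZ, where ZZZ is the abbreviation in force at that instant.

2024-07-29 02:22 JCQ

Query: 2024-07-28 15:07 UTC
Rule 1/2 (JCQ, +11:15): 2024-01-04 21:42 UTC ≤ query < 2024-08-18 08:56 UTC
15·60 + 7 + 675 = 1582 min
1582 = 1·1440 + 142; 142 = 2·60 + 22 → 02:22, 2024-07-28 + 1 day = 2024-07-29
→ 2024-07-29 02:22 JCQ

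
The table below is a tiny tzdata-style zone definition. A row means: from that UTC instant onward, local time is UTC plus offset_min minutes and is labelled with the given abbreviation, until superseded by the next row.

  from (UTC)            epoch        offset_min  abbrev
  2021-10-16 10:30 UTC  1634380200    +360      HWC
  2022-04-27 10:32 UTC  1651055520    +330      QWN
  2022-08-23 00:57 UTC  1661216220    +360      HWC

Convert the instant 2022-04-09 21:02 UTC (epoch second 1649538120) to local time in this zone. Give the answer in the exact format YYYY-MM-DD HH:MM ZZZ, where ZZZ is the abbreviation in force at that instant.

Query: 2022-04-09 21:02 UTC
Rule 1/3 (HWC, +06:00): 2021-10-16 10:30 UTC ≤ query < 2022-04-27 10:32 UTC
21·60 + 2 + 360 = 1622 min
1622 = 1·1440 + 182; 182 = 3·60 + 2 → 03:02, 2022-04-09 + 1 day = 2022-04-10
→ 2022-04-10 03:02 HWC

2022-04-10 03:02 HWC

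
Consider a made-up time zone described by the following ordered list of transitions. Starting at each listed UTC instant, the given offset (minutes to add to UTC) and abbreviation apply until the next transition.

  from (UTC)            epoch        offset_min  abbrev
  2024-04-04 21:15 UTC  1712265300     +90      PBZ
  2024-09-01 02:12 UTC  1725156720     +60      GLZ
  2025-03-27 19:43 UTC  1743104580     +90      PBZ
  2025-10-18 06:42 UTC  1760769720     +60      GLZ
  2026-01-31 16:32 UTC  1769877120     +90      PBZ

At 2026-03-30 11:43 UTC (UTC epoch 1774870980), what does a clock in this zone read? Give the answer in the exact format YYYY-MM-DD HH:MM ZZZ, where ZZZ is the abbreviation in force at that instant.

2026-03-30 13:13 PBZ

Query: 2026-03-30 11:43 UTC
Rule 5/5 (PBZ, +01:30): 2026-01-31 16:32 UTC ≤ query < +∞
11·60 + 43 + 90 = 793 min
793 = 0·1440 + 793; 793 = 13·60 + 13 → 13:13, same day
→ 2026-03-30 13:13 PBZ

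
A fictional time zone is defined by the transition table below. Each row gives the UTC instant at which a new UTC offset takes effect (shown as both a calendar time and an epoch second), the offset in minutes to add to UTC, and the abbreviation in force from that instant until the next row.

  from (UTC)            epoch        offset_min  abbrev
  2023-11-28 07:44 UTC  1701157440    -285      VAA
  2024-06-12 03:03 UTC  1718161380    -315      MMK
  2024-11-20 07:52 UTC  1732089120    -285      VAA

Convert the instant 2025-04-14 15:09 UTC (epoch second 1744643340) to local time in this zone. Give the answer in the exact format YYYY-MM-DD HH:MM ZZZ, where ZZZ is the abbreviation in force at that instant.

2025-04-14 10:24 VAA

Query: 2025-04-14 15:09 UTC
Rule 3/3 (VAA, -04:45): 2024-11-20 07:52 UTC ≤ query < +∞
15·60 + 9 - 285 = 624 min
624 = 0·1440 + 624; 624 = 10·60 + 24 → 10:24, same day
→ 2025-04-14 10:24 VAA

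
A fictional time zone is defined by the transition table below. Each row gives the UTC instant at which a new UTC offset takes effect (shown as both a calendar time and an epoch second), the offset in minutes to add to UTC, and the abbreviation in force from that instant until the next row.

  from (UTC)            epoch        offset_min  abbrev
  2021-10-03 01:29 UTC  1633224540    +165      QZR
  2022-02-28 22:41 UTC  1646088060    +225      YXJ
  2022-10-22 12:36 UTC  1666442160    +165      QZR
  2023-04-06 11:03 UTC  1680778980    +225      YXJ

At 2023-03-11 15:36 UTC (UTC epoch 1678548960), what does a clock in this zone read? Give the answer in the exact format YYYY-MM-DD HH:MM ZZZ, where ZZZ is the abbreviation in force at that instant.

Query: 2023-03-11 15:36 UTC
Rule 3/4 (QZR, +02:45): 2022-10-22 12:36 UTC ≤ query < 2023-04-06 11:03 UTC
15·60 + 36 + 165 = 1101 min
1101 = 0·1440 + 1101; 1101 = 18·60 + 21 → 18:21, same day
→ 2023-03-11 18:21 QZR

2023-03-11 18:21 QZR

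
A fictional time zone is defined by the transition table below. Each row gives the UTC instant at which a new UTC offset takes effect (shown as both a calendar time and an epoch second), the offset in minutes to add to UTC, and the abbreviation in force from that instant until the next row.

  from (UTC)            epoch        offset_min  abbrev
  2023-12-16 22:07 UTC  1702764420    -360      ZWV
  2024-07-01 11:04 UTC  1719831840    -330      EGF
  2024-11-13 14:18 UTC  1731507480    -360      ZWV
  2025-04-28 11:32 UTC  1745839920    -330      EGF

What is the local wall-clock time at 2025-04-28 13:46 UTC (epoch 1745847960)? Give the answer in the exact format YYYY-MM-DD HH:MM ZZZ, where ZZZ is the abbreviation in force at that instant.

2025-04-28 08:16 EGF

Query: 2025-04-28 13:46 UTC
Rule 4/4 (EGF, -05:30): 2025-04-28 11:32 UTC ≤ query < +∞
13·60 + 46 - 330 = 496 min
496 = 0·1440 + 496; 496 = 8·60 + 16 → 08:16, same day
→ 2025-04-28 08:16 EGF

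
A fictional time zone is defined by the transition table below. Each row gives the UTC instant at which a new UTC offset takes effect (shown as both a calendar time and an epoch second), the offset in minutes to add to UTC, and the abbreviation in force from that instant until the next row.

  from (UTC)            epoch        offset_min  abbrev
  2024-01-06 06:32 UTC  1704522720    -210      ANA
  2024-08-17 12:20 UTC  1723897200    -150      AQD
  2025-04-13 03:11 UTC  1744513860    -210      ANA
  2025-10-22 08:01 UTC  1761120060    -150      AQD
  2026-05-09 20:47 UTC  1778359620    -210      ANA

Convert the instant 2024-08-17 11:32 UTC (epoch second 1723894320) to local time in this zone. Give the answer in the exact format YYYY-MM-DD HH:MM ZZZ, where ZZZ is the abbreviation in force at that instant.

2024-08-17 08:02 ANA

Query: 2024-08-17 11:32 UTC
Rule 1/5 (ANA, -03:30): 2024-01-06 06:32 UTC ≤ query < 2024-08-17 12:20 UTC
11·60 + 32 - 210 = 482 min
482 = 0·1440 + 482; 482 = 8·60 + 2 → 08:02, same day
→ 2024-08-17 08:02 ANA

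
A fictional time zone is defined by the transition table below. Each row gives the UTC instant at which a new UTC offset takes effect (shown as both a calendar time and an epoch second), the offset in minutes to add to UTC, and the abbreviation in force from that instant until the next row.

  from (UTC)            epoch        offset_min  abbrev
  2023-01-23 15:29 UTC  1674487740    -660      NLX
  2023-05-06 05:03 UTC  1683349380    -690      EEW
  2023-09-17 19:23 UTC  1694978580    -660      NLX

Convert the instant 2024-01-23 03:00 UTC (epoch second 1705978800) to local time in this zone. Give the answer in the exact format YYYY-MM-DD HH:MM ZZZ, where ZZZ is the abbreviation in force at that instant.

2024-01-22 16:00 NLX

Query: 2024-01-23 03:00 UTC
Rule 3/3 (NLX, -11:00): 2023-09-17 19:23 UTC ≤ query < +∞
3·60 + 0 - 660 = -480 min
-480 = -1·1440 + 960; 960 = 16·60 + 0 → 16:00, 2024-01-23 - 1 day = 2024-01-22
→ 2024-01-22 16:00 NLX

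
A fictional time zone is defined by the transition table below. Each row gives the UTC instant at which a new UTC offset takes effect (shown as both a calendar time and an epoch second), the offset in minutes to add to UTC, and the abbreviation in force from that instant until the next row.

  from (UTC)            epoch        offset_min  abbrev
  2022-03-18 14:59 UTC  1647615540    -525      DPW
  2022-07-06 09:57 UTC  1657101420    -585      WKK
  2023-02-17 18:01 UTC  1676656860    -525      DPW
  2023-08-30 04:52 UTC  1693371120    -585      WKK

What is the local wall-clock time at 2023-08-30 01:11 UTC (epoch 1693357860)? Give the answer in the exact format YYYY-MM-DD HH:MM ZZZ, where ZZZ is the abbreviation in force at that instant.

2023-08-29 16:26 DPW

Query: 2023-08-30 01:11 UTC
Rule 3/4 (DPW, -08:45): 2023-02-17 18:01 UTC ≤ query < 2023-08-30 04:52 UTC
1·60 + 11 - 525 = -454 min
-454 = -1·1440 + 986; 986 = 16·60 + 26 → 16:26, 2023-08-30 - 1 day = 2023-08-29
→ 2023-08-29 16:26 DPW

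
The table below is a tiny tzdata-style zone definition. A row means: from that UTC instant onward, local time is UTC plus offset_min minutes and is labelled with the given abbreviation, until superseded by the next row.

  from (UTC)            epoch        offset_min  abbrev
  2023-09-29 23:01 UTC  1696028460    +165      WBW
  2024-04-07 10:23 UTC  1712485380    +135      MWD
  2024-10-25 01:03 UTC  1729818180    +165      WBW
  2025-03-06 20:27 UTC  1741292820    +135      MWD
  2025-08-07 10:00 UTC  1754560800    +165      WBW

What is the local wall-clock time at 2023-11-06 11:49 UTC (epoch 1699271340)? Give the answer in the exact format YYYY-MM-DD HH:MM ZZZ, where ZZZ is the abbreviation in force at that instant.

2023-11-06 14:34 WBW

Query: 2023-11-06 11:49 UTC
Rule 1/5 (WBW, +02:45): 2023-09-29 23:01 UTC ≤ query < 2024-04-07 10:23 UTC
11·60 + 49 + 165 = 874 min
874 = 0·1440 + 874; 874 = 14·60 + 34 → 14:34, same day
→ 2023-11-06 14:34 WBW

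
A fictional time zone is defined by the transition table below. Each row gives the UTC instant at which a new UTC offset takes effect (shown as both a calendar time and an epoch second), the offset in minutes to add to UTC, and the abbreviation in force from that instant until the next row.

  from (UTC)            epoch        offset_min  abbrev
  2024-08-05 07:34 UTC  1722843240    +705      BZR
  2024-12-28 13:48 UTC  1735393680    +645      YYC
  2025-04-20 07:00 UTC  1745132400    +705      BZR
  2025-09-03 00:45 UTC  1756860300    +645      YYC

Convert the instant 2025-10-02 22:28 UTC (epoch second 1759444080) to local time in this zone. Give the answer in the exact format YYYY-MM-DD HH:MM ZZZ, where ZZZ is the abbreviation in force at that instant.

Query: 2025-10-02 22:28 UTC
Rule 4/4 (YYC, +10:45): 2025-09-03 00:45 UTC ≤ query < +∞
22·60 + 28 + 645 = 1993 min
1993 = 1·1440 + 553; 553 = 9·60 + 13 → 09:13, 2025-10-02 + 1 day = 2025-10-03
→ 2025-10-03 09:13 YYC

2025-10-03 09:13 YYC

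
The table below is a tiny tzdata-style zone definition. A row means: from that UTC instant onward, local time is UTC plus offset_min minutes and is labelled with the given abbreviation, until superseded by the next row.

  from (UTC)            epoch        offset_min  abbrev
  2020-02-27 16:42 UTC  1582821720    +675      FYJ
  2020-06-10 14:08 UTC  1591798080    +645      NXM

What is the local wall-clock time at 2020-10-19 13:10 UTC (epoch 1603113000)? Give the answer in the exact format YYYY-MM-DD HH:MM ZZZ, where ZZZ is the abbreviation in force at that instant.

2020-10-19 23:55 NXM

Query: 2020-10-19 13:10 UTC
Rule 2/2 (NXM, +10:45): 2020-06-10 14:08 UTC ≤ query < +∞
13·60 + 10 + 645 = 1435 min
1435 = 0·1440 + 1435; 1435 = 23·60 + 55 → 23:55, same day
→ 2020-10-19 23:55 NXM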